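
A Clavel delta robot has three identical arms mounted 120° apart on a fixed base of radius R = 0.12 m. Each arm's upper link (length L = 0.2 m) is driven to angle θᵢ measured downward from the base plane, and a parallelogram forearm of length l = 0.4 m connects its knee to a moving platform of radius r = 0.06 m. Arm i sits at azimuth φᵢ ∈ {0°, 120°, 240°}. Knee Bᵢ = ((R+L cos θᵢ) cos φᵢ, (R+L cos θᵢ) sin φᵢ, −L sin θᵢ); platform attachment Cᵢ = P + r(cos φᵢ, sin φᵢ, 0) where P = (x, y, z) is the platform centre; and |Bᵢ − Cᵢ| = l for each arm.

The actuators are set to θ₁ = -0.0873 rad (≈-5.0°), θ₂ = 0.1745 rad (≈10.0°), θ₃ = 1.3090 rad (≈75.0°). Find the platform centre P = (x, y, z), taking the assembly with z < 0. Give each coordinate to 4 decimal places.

(0.1658, 0.2166, -0.3056)

centre 1 = (0.2592·cos0.0°, 0.2592·sin0.0°, 0.0174) = (0.2592, 0.0000, 0.0174)
arm 2 at φ=120.0°: ρ2 = 0.2570;  centre 2 = (-0.1285, 0.2225, -0.0347)
φ3=240.0°: virtual centre (-0.0559, -0.0968, -0.1932), radius l
subtract pairs → two planes through P
linear system: -0.7754x+0.4451y = -0.0003−-0.1043z; -0.6302x+-0.1936y = -0.0177−-0.4212z
det = 0.4306;  x = 0.0184+-0.4823z,  y = 0.0315+-0.6059z
sphere 1 gives Az²+Bz+C=0 with A=1.5997, B=0.1593, C=-0.1007;  B²−4AC=0.6698;  roots -0.3056, 0.2060;  negative root z = -0.3056
x = 0.1658, y = 0.2166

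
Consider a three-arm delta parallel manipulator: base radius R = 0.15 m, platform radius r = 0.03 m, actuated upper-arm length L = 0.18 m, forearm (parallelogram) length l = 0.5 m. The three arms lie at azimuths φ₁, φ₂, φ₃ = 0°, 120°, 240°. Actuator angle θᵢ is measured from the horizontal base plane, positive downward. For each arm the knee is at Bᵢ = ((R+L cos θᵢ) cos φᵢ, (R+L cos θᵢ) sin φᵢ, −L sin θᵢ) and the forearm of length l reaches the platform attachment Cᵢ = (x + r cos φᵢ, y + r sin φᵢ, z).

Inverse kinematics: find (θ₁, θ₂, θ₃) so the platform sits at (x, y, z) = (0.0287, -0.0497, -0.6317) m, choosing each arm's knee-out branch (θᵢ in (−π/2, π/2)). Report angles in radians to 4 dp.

θ₁ = 1.1348, θ₂ = 1.3967, θ₃ = 1.1348

arm 1 (φ=0.0°): x'=0.0287, y'=-0.0497
  A cos θ + B sin θ = C:  0.0913·cos θ + -0.6317·sin θ = -0.5340
  γ=atan2(-0.6317,0.0913)=-1.4273;  ψ=arccos(-0.8367)=2.5620;  θ1=γ+ψ≈1.1348
φ2=120.0° → target in arm frame (-0.0574, 0.0000)
  e−x'=0.1774;  (l²−L²−(e−x')²−y'²−z²)/2L = -0.5914
  θ2 = atan2(B,A) + arccos(C/0.6561) = 1.3967
rotate P by −φ3: (0.0287, 0.0497, -0.6317)
  A cos θ + B sin θ = C:  0.0913·cos θ + -0.6317·sin θ = -0.5340
  θ3 = atan2(B,A) + arccos(C/0.6383) = 1.1348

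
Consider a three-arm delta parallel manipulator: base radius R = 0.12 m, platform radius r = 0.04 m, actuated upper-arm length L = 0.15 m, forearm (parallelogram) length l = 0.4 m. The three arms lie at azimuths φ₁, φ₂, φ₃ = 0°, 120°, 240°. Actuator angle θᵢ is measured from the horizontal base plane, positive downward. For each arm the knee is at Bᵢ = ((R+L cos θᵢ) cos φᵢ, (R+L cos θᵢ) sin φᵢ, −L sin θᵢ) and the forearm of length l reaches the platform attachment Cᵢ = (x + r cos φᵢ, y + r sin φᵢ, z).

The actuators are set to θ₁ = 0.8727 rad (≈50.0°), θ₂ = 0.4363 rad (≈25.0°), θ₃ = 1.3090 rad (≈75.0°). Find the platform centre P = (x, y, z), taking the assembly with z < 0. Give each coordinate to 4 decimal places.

φ1=0.0°: virtual centre (0.1764, 0.0000, -0.1149), radius l
centre 2 = (0.2159·cos120.0°, 0.2159·sin120.0°, -0.0634) = (-0.1080, 0.1870, -0.0634)
φ3=240.0°: virtual centre (-0.0594, -0.1029, -0.1449), radius l
eliminate P² terms by subtracting sphere 1 from 2 and 3
[-0.5688 0.3740 0.1030]·P = 0.0063;  [-0.4717 -0.2058 -0.0600]·P = -0.0092
det = 0.2935;  x = 0.0073+-0.0042z,  y = 0.0280+-0.2818z
into |P−centre ₁|² = l²: 1.0794z² + 0.2154z + -0.1174 = 0;  Δ = 0.5534;  z = -0.4444 or 0.2448 → z<0 root = -0.4444
x = 0.0092, y = 0.1533

(0.0092, 0.1533, -0.4444)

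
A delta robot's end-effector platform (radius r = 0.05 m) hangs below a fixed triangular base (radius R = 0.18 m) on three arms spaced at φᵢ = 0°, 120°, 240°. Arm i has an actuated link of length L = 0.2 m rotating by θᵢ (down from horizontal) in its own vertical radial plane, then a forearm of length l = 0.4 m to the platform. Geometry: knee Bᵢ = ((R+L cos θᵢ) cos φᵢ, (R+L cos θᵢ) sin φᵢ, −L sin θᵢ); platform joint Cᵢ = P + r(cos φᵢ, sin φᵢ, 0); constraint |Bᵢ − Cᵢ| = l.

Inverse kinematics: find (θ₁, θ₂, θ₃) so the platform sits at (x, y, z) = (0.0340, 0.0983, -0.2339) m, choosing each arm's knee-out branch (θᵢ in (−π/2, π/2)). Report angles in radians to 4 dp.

θ₁ = -0.0873, θ₂ = -0.3495, θ₃ = 0.6979

arm 1 (φ=0.0°): x'=0.0340, y'=0.0983
  e−x'=0.0960;  (l²−L²−(e−x')²−y'²−z²)/2L = 0.1160
  √(A²+B²)=0.2528;  θ1 = -1.1813+1.0940 ≈ -0.0873
arm 2 (φ=120.0°): x'=0.0681, y'=-0.0786
  A=0.0619, B=-0.2339, C=(l²−L²−A²−y'²−z²)/(2L)=0.1382
  γ=atan2(-0.2339,0.0619)=-1.3122;  ψ=arccos(0.5713)=0.9627;  θ2=γ+ψ≈-0.3495
rotate P by −φ3: (-0.1021, -0.0197, -0.2339)
  A cos θ + B sin θ = C:  0.2321·cos θ + -0.2339·sin θ = 0.0275
  √(A²+B²)=0.3295;  θ3 = -0.7892+1.4871 ≈ 0.6979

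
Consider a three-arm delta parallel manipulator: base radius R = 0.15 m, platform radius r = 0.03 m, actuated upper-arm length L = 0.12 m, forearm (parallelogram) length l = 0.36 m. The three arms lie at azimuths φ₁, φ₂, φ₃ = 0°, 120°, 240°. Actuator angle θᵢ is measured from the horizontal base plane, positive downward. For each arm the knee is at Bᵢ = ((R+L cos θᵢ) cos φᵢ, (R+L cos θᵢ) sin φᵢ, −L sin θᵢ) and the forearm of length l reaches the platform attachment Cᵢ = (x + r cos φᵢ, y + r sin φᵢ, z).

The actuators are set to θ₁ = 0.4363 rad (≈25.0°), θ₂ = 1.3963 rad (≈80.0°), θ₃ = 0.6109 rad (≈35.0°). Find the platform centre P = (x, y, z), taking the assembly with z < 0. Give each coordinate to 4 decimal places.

(0.0775, -0.0971, -0.3626)

arm 1 at φ=0.0°: (R−r)+L cos θ1 = 0.2288;  centre 1 = (0.2288, 0.0000, -0.0507)
arm 2 at φ=120.0°: (R−r)+L cos θ2 = 0.1408;  centre 2 = (-0.0704, 0.1220, -0.1182)
φ3=240.0°: virtual centre (-0.1091, -0.1890, -0.0688), radius l
eliminate P² terms by subtracting sphere 1 from 2 and 3
linear system: -0.5984x+0.2439y = -0.0211−-0.1349z; -0.6758x+-0.3781y = -0.0025−-0.0362z
det = 0.3911;  x = 0.0220+-0.1531z,  y = -0.0326+0.1777z
quadratic in z: (1.0550)z²+(0.1531)z+(-0.0832)=0, √Δ=0.6120 → z ∈ {-0.3626, 0.2175}; z = -0.3626 (taking z<0)
x = 0.0775, y = -0.0971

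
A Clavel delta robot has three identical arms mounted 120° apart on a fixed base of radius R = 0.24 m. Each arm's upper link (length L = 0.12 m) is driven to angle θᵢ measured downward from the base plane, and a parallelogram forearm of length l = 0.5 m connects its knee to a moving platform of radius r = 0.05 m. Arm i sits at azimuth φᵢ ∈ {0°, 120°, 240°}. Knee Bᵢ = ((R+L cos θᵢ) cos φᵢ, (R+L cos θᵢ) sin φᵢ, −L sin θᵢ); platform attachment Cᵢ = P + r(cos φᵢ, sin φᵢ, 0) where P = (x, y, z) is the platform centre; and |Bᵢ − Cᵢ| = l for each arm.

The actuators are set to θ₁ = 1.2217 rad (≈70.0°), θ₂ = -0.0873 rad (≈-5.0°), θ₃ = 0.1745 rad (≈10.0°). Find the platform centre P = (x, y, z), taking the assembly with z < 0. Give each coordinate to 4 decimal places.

S1 = (0.2310·cos0.0°, 0.2310·sin0.0°, -0.1128) = (0.2310, 0.0000, -0.1128)
φ2=120.0°: virtual centre (-0.1548, 0.2681, 0.0105), radius l
φ3=240.0°: virtual centre (-0.1541, -0.2669, -0.0208), radius l
subtract pairs → two planes through P
[-0.7716 0.5361 0.2464]·P = 0.0298;  [-0.7703 -0.5338 0.1839]·P = 0.0293
det = 0.8249;  x = -0.0384+0.2790z,  y = 0.0004+-0.0581z
into |P−S₁|² = l²: 1.0812z² + 0.0752z + -0.1647 = 0;  Δ = 0.7180;  z = -0.4266 or 0.3571 → z<0 root = -0.4266
x = -0.1574, y = 0.0252

(-0.1574, 0.0252, -0.4266)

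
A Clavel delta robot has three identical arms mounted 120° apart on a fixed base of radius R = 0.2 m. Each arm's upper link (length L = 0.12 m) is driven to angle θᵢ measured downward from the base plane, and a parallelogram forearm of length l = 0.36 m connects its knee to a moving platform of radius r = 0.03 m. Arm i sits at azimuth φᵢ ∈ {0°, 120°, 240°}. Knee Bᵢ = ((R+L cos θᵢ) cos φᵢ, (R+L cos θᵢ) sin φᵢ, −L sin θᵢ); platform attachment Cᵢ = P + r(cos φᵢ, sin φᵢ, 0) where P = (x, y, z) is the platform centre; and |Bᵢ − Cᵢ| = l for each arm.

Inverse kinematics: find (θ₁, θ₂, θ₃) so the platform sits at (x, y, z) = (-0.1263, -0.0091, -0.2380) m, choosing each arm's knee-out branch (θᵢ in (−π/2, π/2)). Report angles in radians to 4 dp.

arm 1 (φ=0.0°): x'=-0.1263, y'=-0.0091
  A=0.2963, B=-0.2380, C=(l²−L²−A²−y'²−z²)/(2L)=-0.1222
  θ1 = atan2(B,A) + arccos(C/0.3800) = 1.2213
rotate P by −φ2: (0.0553, 0.1139, -0.2380)
  A cos θ + B sin θ = C:  0.1147·cos θ + -0.2380·sin θ = 0.1351
  γ=atan2(-0.2380,0.1147)=-1.1216;  ψ=arccos(0.5112)=1.0343;  θ2=γ+ψ≈-0.0873
arm 3 (φ=240.0°): x'=0.0710, y'=-0.1048
  A cos θ + B sin θ = C:  0.0990·cos θ + -0.2380·sin θ = 0.1574
  √(A²+B²)=0.2578;  θ3 = -1.1767+0.9140 ≈ -0.2627

θ₁ = 1.2213, θ₂ = -0.0873, θ₃ = -0.2627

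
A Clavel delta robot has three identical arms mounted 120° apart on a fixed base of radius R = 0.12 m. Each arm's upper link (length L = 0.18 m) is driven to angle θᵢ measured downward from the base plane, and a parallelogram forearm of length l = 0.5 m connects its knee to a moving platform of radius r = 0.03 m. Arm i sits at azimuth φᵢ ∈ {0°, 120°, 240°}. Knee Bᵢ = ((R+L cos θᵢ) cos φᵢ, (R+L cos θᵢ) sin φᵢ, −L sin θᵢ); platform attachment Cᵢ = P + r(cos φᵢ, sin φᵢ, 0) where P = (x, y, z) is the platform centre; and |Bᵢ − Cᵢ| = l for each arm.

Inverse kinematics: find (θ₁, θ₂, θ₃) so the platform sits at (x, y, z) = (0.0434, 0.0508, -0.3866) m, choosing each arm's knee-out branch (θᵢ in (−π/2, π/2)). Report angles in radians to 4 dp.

φ1=0.0° → target in arm frame (0.0434, 0.0508)
  A=0.0466, B=-0.3866, C=(l²−L²−A²−y'²−z²)/(2L)=0.1761
  γ=atan2(-0.3866,0.0466)=-1.4508;  ψ=arccos(0.4522)=1.1016;  θ1=γ+ψ≈-0.3492
rotate P by −φ2: (0.0223, -0.0630, -0.3866)
  A=0.0677, B=-0.3866, C=(l²−L²−A²−y'²−z²)/(2L)=0.1655
  γ=atan2(-0.3866,0.0677)=-1.3974;  ψ=arccos(0.4217)=1.1354;  θ2=γ+ψ≈-0.2620
rotate P by −φ3: (-0.0657, 0.0122, -0.3866)
  A cos θ + B sin θ = C:  0.1557·cos θ + -0.3866·sin θ = 0.1215
  γ=atan2(-0.3866,0.1557)=-1.1879;  ψ=arccos(0.2916)=1.2749;  θ3=γ+ψ≈0.0870

θ₁ = -0.3492, θ₂ = -0.2620, θ₃ = 0.0870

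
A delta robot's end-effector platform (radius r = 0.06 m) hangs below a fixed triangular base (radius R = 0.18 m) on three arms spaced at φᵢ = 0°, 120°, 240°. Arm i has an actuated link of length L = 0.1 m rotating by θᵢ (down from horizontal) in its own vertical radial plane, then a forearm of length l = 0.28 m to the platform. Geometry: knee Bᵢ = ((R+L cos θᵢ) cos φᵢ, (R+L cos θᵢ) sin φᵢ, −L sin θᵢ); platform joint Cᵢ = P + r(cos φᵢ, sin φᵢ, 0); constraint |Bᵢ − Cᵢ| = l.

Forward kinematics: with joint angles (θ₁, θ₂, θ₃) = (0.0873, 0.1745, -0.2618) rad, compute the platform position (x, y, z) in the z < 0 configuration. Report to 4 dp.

(-0.0061, -0.0193, -0.1732)

arm 1 at φ=0.0°: (R−r)+L cos θ1 = 0.2196;  centre 1 = (0.2196, 0.0000, -0.0087)
arm 2 at φ=120.0°: (R−r)+L cos θ2 = 0.2185;  centre 2 = (-0.1092, 0.1892, -0.0174)
φ3=240.0°: virtual centre (-0.1083, -0.1876, 0.0259), radius l
subtract pairs → two planes through P
plane₁₂: -0.6577x+0.3784y+-0.0173z = -0.0003
Cramer: x(z) = 0.0008+0.0398z;  y(z) = 0.0006+0.1149z
into |P−centre ₁|² = l²: 1.0148z² + 0.0002z + -0.0304 = 0;  Δ = 0.1235;  z = -0.1732 or 0.1731 → z<0 root = -0.1732
x = -0.0061, y = -0.0193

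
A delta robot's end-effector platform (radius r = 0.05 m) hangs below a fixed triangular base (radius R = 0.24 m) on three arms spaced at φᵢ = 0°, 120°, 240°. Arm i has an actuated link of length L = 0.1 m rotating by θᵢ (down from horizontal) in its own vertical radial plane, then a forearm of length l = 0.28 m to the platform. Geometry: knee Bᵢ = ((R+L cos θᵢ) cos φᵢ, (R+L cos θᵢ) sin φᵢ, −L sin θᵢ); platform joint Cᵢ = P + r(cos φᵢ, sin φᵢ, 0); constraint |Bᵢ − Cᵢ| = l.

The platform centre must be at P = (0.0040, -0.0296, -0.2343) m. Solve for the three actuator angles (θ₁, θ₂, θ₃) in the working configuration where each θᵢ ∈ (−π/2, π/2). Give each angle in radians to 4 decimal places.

φ1=0.0° → target in arm frame (0.0040, -0.0296)
  A cos θ + B sin θ = C:  0.1860·cos θ + -0.2343·sin θ = -0.1098
  θ1 = atan2(B,A) + arccos(C/0.2992) = 1.0470
rotate P by −φ2: (-0.0276, 0.0113, -0.2343)
  A=0.2176, B=-0.2343, C=(l²−L²−A²−y'²−z²)/(2L)=-0.1699
  θ2 = atan2(B,A) + arccos(C/0.3198) = 1.3088
rotate P by −φ3: (0.0236, 0.0183, -0.2343)
  A cos θ + B sin θ = C:  0.1664·cos θ + -0.2343·sin θ = -0.0725
  θ3 = atan2(B,A) + arccos(C/0.2874) = 0.8726

θ₁ = 1.0470, θ₂ = 1.3088, θ₃ = 0.8726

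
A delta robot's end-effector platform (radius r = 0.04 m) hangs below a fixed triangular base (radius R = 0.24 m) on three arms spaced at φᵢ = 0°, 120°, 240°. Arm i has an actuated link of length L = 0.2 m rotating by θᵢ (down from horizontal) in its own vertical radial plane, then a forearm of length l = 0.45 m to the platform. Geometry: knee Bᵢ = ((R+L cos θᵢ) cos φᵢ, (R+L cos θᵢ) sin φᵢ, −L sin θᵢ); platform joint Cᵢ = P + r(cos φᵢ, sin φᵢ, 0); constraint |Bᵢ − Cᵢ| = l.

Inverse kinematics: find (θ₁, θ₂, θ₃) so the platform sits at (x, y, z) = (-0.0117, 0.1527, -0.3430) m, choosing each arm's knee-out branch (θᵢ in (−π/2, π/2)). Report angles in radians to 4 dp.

θ₁ = 0.6979, θ₂ = -0.0873, θ₃ = 1.1344

arm 1 (φ=0.0°): x'=-0.0117, y'=0.1527
  A=0.2117, B=-0.3430, C=(l²−L²−A²−y'²−z²)/(2L)=-0.0582
  γ=atan2(-0.3430,0.2117)=-1.0178;  ψ=arccos(-0.1444)=1.7157;  θ1=γ+ψ≈0.6979
arm 2 (φ=120.0°): x'=0.1381, y'=-0.0662
  A=0.0619, B=-0.3430, C=(l²−L²−A²−y'²−z²)/(2L)=0.0916
  √(A²+B²)=0.3485;  θ2 = -1.3922+1.3049 ≈ -0.0873
rotate P by −φ3: (-0.1264, -0.0865, -0.3430)
  e−x'=0.3264;  (l²−L²−(e−x')²−y'²−z²)/2L = -0.1729
  θ3 = atan2(B,A) + arccos(C/0.4735) = 1.1344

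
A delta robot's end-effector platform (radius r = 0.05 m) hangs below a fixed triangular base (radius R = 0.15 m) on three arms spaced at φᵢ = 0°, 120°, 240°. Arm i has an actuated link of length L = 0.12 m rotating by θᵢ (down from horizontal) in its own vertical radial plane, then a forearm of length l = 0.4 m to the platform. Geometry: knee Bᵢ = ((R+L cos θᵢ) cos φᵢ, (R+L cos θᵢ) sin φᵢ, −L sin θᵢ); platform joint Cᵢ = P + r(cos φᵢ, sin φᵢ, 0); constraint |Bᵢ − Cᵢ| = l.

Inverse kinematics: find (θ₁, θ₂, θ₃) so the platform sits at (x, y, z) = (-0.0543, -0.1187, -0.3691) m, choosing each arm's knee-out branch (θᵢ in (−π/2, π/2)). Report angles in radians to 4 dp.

θ₁ = 0.6977, θ₂ = 0.7851, θ₃ = -0.1747

arm 1 (φ=0.0°): x'=-0.0543, y'=-0.1187
  A cos θ + B sin θ = C:  0.1543·cos θ + -0.3691·sin θ = -0.1189
  γ=atan2(-0.3691,0.1543)=-1.1748;  ψ=arccos(-0.2972)=1.8725;  θ1=γ+ψ≈0.6977
arm 2 (φ=120.0°): x'=-0.0756, y'=0.1064
  A=0.1756, B=-0.3691, C=(l²−L²−A²−y'²−z²)/(2L)=-0.1367
  √(A²+B²)=0.4088;  θ2 = -1.1266+1.9117 ≈ 0.7851
arm 3 (φ=240.0°): x'=0.1299, y'=0.0123
  A cos θ + B sin θ = C:  -0.0299·cos θ + -0.3691·sin θ = 0.0347
  γ=atan2(-0.3691,-0.0299)=-1.6518;  ψ=arccos(0.0936)=1.4771;  θ3=γ+ψ≈-0.1747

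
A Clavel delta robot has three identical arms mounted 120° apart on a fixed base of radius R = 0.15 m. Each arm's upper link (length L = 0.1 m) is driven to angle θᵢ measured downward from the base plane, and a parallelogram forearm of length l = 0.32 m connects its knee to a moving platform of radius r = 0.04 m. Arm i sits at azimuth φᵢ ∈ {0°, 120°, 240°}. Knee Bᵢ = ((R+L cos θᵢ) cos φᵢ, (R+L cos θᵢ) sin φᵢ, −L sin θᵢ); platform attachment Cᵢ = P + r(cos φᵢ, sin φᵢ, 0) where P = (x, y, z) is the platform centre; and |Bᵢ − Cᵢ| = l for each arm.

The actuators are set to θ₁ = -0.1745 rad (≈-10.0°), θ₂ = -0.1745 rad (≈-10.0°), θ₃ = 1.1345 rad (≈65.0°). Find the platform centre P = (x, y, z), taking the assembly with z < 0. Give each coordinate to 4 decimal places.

(0.0638, 0.1105, -0.2458)

arm 1 at φ=0.0°: (R−r)+L cos θ1 = 0.2085;  S1 = (0.2085, 0.0000, 0.0174)
arm 2 at φ=120.0°: (R−r)+L cos θ2 = 0.2085;  S2 = (-0.1042, 0.1806, 0.0174)
arm 3 at φ=240.0°: (R−r)+L cos θ3 = 0.1523;  S3 = (-0.0761, -0.1319, -0.0906)
eliminate P² terms by subtracting sphere 1 from 2 and 3
[-0.6254 0.3611 0.0000]·P = 0.0000;  [-0.5692 -0.2637 -0.2160]·P = -0.0124
Cramer: x(z) = 0.0121-0.2105z;  y(z) = 0.0209-0.3646z
quadratic in z: (1.1773)z²+(0.0328)z+(-0.0631)=0, √Δ=0.5460 → z ∈ {-0.2458, 0.2180}; z = -0.2458 (taking z<0)
x = 0.0638, y = 0.1105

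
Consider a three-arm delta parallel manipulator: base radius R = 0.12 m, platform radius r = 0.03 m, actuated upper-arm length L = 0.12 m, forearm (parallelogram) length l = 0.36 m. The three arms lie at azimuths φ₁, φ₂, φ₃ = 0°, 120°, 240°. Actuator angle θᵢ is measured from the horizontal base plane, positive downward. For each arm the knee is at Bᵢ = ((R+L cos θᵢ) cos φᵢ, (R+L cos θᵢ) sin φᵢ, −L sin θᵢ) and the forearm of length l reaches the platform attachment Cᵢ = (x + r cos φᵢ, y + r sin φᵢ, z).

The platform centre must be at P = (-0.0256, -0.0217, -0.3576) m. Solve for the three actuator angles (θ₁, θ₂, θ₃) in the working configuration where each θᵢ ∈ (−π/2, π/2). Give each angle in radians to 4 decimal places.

φ1=0.0° → target in arm frame (-0.0256, -0.0217)
  e−x'=0.1156;  (l²−L²−(e−x')²−y'²−z²)/2L = -0.1105
  √(A²+B²)=0.3758;  θ1 = -1.2581+1.8691 ≈ 0.6110
φ2=120.0° → target in arm frame (-0.0060, 0.0330)
  e−x'=0.0960;  (l²−L²−(e−x')²−y'²−z²)/2L = -0.0958
  θ2 = atan2(B,A) + arccos(C/0.3703) = 0.5239
φ3=240.0° → target in arm frame (0.0316, -0.0113)
  A=0.0584, B=-0.3576, C=(l²−L²−A²−y'²−z²)/(2L)=-0.0676
  θ3 = atan2(B,A) + arccos(C/0.3623) = 0.3495

θ₁ = 0.6110, θ₂ = 0.5239, θ₃ = 0.3495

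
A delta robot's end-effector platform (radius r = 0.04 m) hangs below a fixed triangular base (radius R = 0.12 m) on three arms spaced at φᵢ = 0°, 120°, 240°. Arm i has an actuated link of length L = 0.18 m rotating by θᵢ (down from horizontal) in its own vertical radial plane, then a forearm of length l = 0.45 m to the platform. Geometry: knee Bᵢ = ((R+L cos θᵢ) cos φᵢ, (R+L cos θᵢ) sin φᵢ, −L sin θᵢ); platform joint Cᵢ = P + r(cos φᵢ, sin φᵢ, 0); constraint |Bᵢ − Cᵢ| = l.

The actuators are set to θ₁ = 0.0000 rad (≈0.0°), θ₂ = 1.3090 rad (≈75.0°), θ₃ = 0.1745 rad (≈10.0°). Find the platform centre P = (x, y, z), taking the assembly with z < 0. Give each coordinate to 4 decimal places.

(0.1596, -0.2245, -0.3769)

arm 1 at φ=0.0°: (R−r)+L cos θ1 = 0.2600;  centre 1 = (0.2600, 0.0000, 0.0000)
arm 2 at φ=120.0°: (R−r)+L cos θ2 = 0.1266;  centre 2 = (-0.0633, 0.1096, -0.1739)
centre 3 = (0.2573·cos240.0°, 0.2573·sin240.0°, -0.0313) = (-0.1286, -0.2228, -0.0313)
|centre ₂|²−|centre ₁|² = -0.0213;  |centre ₃|²−|centre ₁|² = -0.0004
linear system: -0.6466x+0.2193y = -0.0213−-0.3477z; -0.7773x+-0.4456y = -0.0004−-0.0625z
det = 0.4585;  x = 0.0210+-0.3678z,  y = -0.0356+0.5013z
into |P−centre ₁|² = l²: 1.3866z² + 0.1402z + -0.1441 = 0;  Δ = 0.8188;  z = -0.3769 or 0.2758 → z<0 root = -0.3769
x = 0.1596, y = -0.2245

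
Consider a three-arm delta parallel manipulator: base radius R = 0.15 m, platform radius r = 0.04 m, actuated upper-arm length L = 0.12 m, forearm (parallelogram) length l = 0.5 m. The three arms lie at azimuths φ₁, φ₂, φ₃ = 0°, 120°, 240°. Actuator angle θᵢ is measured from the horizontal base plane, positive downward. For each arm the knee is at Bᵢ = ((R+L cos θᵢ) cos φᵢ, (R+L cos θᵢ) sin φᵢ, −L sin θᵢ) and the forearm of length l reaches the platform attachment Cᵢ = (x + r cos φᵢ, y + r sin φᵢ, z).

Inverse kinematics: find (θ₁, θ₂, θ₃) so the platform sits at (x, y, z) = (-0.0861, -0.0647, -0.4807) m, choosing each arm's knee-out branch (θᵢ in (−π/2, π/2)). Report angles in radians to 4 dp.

θ₁ = 0.6982, θ₂ = 0.4365, θ₃ = -0.0001

φ1=0.0° → target in arm frame (-0.0861, -0.0647)
  e−x'=0.1961;  (l²−L²−(e−x')²−y'²−z²)/2L = -0.1588
  γ=atan2(-0.4807,0.1961)=-1.1835;  ψ=arccos(-0.3059)=1.8817;  θ1=γ+ψ≈0.6982
arm 2 (φ=120.0°): x'=-0.0130, y'=0.1069
  e−x'=0.1230;  (l²−L²−(e−x')²−y'²−z²)/2L = -0.0918
  √(A²+B²)=0.4962;  θ2 = -1.3203+1.7568 ≈ 0.4365
arm 3 (φ=240.0°): x'=0.0991, y'=-0.0422
  A=0.0109, B=-0.4807, C=(l²−L²−A²−y'²−z²)/(2L)=0.0109
  θ3 = atan2(B,A) + arccos(C/0.4808) = -0.0001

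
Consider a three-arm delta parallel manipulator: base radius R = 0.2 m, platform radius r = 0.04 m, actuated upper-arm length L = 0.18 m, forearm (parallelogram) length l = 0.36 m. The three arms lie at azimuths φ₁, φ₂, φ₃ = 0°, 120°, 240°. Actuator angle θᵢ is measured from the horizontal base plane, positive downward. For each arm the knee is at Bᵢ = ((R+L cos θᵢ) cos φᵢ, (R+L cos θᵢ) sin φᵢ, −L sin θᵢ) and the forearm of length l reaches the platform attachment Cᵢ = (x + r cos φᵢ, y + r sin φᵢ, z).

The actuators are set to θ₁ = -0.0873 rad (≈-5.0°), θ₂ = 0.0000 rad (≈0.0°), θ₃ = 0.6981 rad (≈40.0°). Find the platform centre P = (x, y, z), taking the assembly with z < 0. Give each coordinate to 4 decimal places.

(0.0329, 0.0484, -0.1670)

arm 1 at φ=0.0°: e+L cos θ1 = 0.3393;  centre 1 = (0.3393, 0.0000, 0.0157)
φ2=120.0°: virtual centre (-0.1700, 0.2944, 0.0000), radius l
φ3=240.0°: virtual centre (-0.1489, -0.2580, -0.1157), radius l
eliminate P² terms by subtracting sphere 1 from 2 and 3
plane₁₂: -1.0186x+0.5889y+-0.0314z = 0.0002
Cramer: x(z) = 0.0070-0.1553z;  y(z) = 0.0125-0.2154z
quadratic in z: (1.0705)z²+(0.0665)z+(-0.0188)=0, √Δ=0.2911 → z ∈ {-0.1670, 0.1049}; z = -0.1670 (taking z<0)
x = 0.0329, y = 0.0484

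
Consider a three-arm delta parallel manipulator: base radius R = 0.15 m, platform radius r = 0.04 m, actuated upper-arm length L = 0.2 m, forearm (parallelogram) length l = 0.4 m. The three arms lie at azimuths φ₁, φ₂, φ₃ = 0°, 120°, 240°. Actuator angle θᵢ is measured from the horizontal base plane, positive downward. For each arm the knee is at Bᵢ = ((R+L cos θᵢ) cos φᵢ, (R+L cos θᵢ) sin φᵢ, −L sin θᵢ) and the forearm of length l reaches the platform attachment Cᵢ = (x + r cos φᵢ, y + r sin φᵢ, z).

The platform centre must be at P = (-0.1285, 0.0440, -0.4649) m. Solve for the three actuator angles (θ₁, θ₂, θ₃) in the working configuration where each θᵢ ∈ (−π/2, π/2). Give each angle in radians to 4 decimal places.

rotate P by −φ1: (-0.1285, 0.0440, -0.4649)
  A cos θ + B sin θ = C:  0.2385·cos θ + -0.4649·sin θ = -0.3874
  √(A²+B²)=0.5225;  θ1 = -1.0968+2.4059 ≈ 1.3091
arm 2 (φ=120.0°): x'=0.1024, y'=0.0893
  A cos θ + B sin θ = C:  0.0076·cos θ + -0.4649·sin θ = -0.2604
  γ=atan2(-0.4649,0.0076)=-1.5544;  ψ=arccos(-0.5601)=2.1652;  θ2=γ+ψ≈0.6109
rotate P by −φ3: (0.0261, -0.1333, -0.4649)
  A=0.0839, B=-0.4649, C=(l²−L²−A²−y'²−z²)/(2L)=-0.3023
  θ3 = atan2(B,A) + arccos(C/0.4724) = 0.8729

θ₁ = 1.3091, θ₂ = 0.6109, θ₃ = 0.8729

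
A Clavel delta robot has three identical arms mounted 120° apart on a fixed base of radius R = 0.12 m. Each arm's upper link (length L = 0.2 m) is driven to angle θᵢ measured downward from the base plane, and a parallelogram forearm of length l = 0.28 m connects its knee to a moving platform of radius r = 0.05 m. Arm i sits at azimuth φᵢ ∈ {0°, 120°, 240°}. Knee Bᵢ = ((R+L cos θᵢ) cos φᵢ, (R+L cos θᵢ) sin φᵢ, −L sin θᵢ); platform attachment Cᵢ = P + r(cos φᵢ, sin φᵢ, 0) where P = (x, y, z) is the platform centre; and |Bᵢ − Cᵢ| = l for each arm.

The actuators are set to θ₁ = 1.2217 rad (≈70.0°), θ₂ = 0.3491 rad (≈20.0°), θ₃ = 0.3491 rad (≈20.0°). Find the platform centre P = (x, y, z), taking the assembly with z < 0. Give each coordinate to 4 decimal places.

(-0.1373, 0.0000, -0.2370)

centre 1 = (0.1384·cos0.0°, 0.1384·sin0.0°, -0.1879) = (0.1384, 0.0000, -0.1879)
arm 2 at φ=120.0°: e+L cos θ2 = 0.2579;  centre 2 = (-0.1290, 0.2234, -0.0684)
centre 3 = (0.2579·cos240.0°, 0.2579·sin240.0°, -0.0684) = (-0.1290, -0.2234, -0.0684)
subtract pairs → two planes through P
[-0.5348 0.4468 0.2391]·P = 0.0167;  [-0.5348 -0.4468 0.2391]·P = 0.0167
det = 0.4778;  x = -0.0313+0.4470z,  y = 0.0000+0.0000z
quadratic in z: (1.1998)z²+(0.2241)z+(-0.0143)=0, √Δ=0.3446 → z ∈ {-0.2370, 0.0502}; z = -0.2370 (taking z<0)
x = -0.1373, y = 0.0000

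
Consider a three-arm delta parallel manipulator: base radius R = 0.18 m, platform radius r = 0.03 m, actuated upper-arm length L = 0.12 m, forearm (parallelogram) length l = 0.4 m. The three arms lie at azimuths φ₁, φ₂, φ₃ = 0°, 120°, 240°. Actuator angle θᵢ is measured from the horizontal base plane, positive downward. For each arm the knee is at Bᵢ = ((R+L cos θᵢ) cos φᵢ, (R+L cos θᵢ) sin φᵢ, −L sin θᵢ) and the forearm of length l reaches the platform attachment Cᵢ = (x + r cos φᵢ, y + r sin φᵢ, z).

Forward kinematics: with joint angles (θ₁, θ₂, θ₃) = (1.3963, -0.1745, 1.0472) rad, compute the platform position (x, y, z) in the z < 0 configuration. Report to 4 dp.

(-0.1206, 0.1221, -0.3635)

arm 1 at φ=0.0°: (R−r)+L cos θ1 = 0.1708;  O1 = (0.1708, 0.0000, -0.1182)
O2 = (0.2682·cos120.0°, 0.2682·sin120.0°, 0.0208) = (-0.1341, 0.2322, 0.0208)
φ3=240.0°: virtual centre (-0.1050, -0.1819, -0.1039), radius l
|O₂|²−|O₁|² = 0.0292;  |O₃|²−|O₁|² = 0.0117
plane₁₂: -0.6098x+0.4645y+0.2780z = 0.0292
det = 0.4781;  x = -0.0336+0.2392z,  y = 0.0187+-0.2845z
quadratic in z: (1.1381)z²+(0.1279)z+(-0.1039)=0, √Δ=0.6995 → z ∈ {-0.3635, 0.2511}; z = -0.3635 (taking z<0)
x = -0.1206, y = 0.1221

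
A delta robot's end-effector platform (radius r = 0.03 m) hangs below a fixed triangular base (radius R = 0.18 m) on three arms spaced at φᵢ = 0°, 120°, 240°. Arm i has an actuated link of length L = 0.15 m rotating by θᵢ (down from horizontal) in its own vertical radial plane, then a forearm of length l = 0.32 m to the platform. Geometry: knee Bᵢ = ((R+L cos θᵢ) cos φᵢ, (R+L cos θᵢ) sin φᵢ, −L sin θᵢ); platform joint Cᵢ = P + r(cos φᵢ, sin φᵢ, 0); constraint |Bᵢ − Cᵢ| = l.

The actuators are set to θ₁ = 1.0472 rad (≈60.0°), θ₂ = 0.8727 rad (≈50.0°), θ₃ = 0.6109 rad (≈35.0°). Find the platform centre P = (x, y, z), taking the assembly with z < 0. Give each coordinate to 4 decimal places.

(-0.0393, -0.0275, -0.3082)

φ1=0.0°: virtual centre (0.2250, 0.0000, -0.1299), radius l
centre 2 = (0.2464·cos120.0°, 0.2464·sin120.0°, -0.1149) = (-0.1232, 0.2134, -0.1149)
arm 3 at φ=240.0°: ρ3 = 0.2729;  centre 3 = (-0.1364, -0.2363, -0.0860)
|centre ₂|²−|centre ₁|² = 0.0064;  |centre ₃|²−|centre ₁|² = 0.0144
[-0.6964 0.4268 0.0300]·P = 0.0064;  [-0.7229 -0.4726 0.0877]·P = 0.0144
Cramer: x(z) = -0.0144+0.0809z;  y(z) = -0.0084+0.0618z
into |P−centre ₁|² = l²: 1.0104z² + 0.2200z + -0.0282 = 0;  Δ = 0.1622;  z = -0.3082 or 0.0904 → z<0 root = -0.3082
x = -0.0393, y = -0.0275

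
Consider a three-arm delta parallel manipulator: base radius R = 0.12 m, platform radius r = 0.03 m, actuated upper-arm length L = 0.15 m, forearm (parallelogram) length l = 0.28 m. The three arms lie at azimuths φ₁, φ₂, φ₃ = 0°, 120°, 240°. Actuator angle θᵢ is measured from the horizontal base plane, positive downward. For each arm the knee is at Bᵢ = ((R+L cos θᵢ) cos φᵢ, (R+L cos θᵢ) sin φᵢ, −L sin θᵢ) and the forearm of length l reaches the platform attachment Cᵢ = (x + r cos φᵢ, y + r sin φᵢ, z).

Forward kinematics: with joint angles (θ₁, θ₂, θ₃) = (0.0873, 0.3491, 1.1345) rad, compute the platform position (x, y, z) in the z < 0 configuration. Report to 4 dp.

arm 1 at φ=0.0°: e+L cos θ1 = 0.2394;  O1 = (0.2394, 0.0000, -0.0131)
arm 2 at φ=120.0°: e+L cos θ2 = 0.2310;  O2 = (-0.1155, 0.2000, -0.0513)
φ3=240.0°: virtual centre (-0.0767, -0.1328, -0.1359), radius l
subtract pairs → two planes through P
plane₁₂: -0.7098x+0.4000y+-0.0765z = -0.0015
Cramer: x(z) = 0.0150-0.2687z;  y(z) = 0.0227-0.2856z
sphere 1 gives Az²+Bz+C=0 with A=1.1537, B=0.1338, C=-0.0273;  B²−4AC=0.1440;  roots -0.2224, 0.1065;  negative root z = -0.2224
x = 0.0747, y = 0.0862

(0.0747, 0.0862, -0.2224)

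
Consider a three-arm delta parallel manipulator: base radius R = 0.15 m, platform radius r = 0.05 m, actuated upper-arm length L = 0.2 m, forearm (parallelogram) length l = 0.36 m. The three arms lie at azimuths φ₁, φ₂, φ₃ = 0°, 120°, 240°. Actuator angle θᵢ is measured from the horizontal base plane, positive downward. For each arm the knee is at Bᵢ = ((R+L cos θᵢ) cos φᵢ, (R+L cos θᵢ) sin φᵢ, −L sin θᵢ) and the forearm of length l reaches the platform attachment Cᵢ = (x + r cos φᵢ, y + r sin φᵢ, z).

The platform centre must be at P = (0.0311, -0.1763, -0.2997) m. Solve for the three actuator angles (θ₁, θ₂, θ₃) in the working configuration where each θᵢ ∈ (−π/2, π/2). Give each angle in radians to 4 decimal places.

rotate P by −φ1: (0.0311, -0.1763, -0.2997)
  A cos θ + B sin θ = C:  0.0689·cos θ + -0.2997·sin θ = -0.0901
  θ1 = atan2(B,A) + arccos(C/0.3075) = 0.5234
rotate P by −φ2: (-0.1682, 0.0612, -0.2997)
  A=0.2682, B=-0.2997, C=(l²−L²−A²−y'²−z²)/(2L)=-0.1898
  √(A²+B²)=0.4022;  θ2 = -0.8408+2.0622 ≈ 1.2215
φ3=240.0° → target in arm frame (0.1371, 0.1151)
  A cos θ + B sin θ = C:  -0.0371·cos θ + -0.2997·sin θ = -0.0371
  θ3 = atan2(B,A) + arccos(C/0.3020) = -0.0001

θ₁ = 0.5234, θ₂ = 1.2215, θ₃ = -0.0001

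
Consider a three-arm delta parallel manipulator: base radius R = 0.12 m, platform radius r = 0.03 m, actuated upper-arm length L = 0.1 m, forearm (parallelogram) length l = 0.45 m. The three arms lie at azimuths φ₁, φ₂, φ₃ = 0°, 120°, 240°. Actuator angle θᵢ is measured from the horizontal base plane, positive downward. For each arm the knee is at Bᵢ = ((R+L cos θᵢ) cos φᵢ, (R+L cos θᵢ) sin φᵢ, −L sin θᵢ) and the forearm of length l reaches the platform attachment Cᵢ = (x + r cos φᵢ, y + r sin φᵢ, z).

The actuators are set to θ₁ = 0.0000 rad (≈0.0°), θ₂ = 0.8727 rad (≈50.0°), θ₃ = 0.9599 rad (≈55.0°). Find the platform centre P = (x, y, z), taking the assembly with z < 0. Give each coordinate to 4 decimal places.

(0.1472, 0.0134, -0.4478)

arm 1 at φ=0.0°: (R−r)+L cos θ1 = 0.1900;  O1 = (0.1900, 0.0000, 0.0000)
φ2=120.0°: virtual centre (-0.0771, 0.1336, -0.0766), radius l
O3 = (0.1474·cos240.0°, 0.1474·sin240.0°, -0.0819) = (-0.0737, -0.1276, -0.0819)
subtract pairs → two planes through P
plane₁₂: -0.5343x+0.2672y+-0.1532z = -0.0064
det = 0.2773;  x = 0.0133+-0.2989z,  y = 0.0026+-0.0243z
quadratic in z: (1.0899)z²+(0.1055)z+(-0.1713)=0, √Δ=0.8705 → z ∈ {-0.4478, 0.3510}; z = -0.4478 (taking z<0)
x = 0.1472, y = 0.0134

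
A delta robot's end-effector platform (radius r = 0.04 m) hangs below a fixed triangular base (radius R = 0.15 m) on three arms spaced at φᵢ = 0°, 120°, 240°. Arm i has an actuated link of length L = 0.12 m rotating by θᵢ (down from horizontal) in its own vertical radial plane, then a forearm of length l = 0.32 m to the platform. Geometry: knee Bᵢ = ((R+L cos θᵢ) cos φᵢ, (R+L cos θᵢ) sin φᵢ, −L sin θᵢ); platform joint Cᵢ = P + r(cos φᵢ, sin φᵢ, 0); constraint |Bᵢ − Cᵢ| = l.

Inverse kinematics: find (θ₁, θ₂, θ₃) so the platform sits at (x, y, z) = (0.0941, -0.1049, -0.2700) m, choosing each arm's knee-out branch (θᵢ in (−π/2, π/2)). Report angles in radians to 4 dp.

arm 1 (φ=0.0°): x'=0.0941, y'=-0.1049
  A cos θ + B sin θ = C:  0.0159·cos θ + -0.2700·sin θ = 0.0160
  θ1 = atan2(B,A) + arccos(C/0.2705) = -0.0004
rotate P by −φ2: (-0.1379, -0.0290, -0.2700)
  e−x'=0.2479;  (l²−L²−(e−x')²−y'²−z²)/2L = -0.1966
  θ2 = atan2(B,A) + arccos(C/0.3665) = 1.3090
arm 3 (φ=240.0°): x'=0.0438, y'=0.1339
  e−x'=0.0662;  (l²−L²−(e−x')²−y'²−z²)/2L = -0.0301
  θ3 = atan2(B,A) + arccos(C/0.2780) = 0.3489

θ₁ = -0.0004, θ₂ = 1.3090, θ₃ = 0.3489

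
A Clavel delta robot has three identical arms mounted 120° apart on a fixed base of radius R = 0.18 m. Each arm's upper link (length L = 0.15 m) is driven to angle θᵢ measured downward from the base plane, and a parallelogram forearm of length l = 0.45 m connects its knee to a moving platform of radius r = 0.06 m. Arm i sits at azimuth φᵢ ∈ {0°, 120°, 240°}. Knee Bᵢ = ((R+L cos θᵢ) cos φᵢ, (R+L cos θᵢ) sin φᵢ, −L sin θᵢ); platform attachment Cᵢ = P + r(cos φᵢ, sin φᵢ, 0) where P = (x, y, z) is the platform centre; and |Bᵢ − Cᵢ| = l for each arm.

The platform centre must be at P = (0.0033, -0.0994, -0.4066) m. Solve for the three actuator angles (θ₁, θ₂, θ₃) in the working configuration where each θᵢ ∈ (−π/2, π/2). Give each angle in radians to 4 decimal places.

θ₁ = 0.3491, θ₂ = 0.6982, θ₃ = 0.0002

rotate P by −φ1: (0.0033, -0.0994, -0.4066)
  e−x'=0.1167;  (l²−L²−(e−x')²−y'²−z²)/2L = -0.0294
  γ=atan2(-0.4066,0.1167)=-1.2913;  ψ=arccos(-0.0695)=1.6404;  θ1=γ+ψ≈0.3491
arm 2 (φ=120.0°): x'=-0.0877, y'=0.0468
  A=0.2077, B=-0.4066, C=(l²−L²−A²−y'²−z²)/(2L)=-0.1022
  √(A²+B²)=0.4566;  θ2 = -1.0985+1.7966 ≈ 0.6982
φ3=240.0° → target in arm frame (0.0844, 0.0526)
  A=0.0356, B=-0.4066, C=(l²−L²−A²−y'²−z²)/(2L)=0.0355
  √(A²+B²)=0.4082;  θ3 = -1.4835+1.4837 ≈ 0.0002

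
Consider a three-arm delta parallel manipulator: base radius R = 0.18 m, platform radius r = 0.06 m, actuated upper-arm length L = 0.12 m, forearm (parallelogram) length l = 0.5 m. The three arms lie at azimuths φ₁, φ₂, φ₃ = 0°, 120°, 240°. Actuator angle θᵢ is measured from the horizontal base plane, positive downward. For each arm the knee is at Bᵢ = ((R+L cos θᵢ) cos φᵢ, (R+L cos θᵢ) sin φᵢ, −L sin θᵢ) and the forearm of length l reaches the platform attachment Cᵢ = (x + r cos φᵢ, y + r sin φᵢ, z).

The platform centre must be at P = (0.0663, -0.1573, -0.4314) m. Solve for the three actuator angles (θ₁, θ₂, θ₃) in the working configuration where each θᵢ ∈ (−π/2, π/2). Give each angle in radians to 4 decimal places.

θ₁ = -0.0873, θ₂ = 0.8729, θ₃ = -0.2615

rotate P by −φ1: (0.0663, -0.1573, -0.4314)
  A cos θ + B sin θ = C:  0.0537·cos θ + -0.4314·sin θ = 0.0911
  √(A²+B²)=0.4347;  θ1 = -1.4470+1.3596 ≈ -0.0873
arm 2 (φ=120.0°): x'=-0.1694, y'=0.0212
  e−x'=0.2894;  (l²−L²−(e−x')²−y'²−z²)/2L = -0.1446
  θ2 = atan2(B,A) + arccos(C/0.5195) = 0.8729
arm 3 (φ=240.0°): x'=0.1031, y'=0.1361
  A=0.0169, B=-0.4314, C=(l²−L²−A²−y'²−z²)/(2L)=0.1279
  √(A²+B²)=0.4317;  θ3 = -1.5316+1.2701 ≈ -0.2615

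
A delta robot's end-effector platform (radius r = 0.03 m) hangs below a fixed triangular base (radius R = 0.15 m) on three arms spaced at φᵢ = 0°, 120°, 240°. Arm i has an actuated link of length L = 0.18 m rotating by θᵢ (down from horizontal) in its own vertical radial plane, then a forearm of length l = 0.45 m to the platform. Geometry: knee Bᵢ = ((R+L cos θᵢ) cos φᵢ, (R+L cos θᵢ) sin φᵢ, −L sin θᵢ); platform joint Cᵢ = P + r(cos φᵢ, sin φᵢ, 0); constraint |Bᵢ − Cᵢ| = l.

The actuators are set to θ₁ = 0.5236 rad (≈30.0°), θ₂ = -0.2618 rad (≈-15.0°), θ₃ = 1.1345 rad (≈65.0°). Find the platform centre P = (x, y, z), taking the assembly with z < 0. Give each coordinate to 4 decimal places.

(0.0021, 0.2138, -0.3761)

φ1=0.0°: virtual centre (0.2759, 0.0000, -0.0900), radius l
φ2=120.0°: virtual centre (-0.1469, 0.2545, 0.0466), radius l
φ3=240.0°: virtual centre (-0.0980, -0.1698, -0.1631), radius l
eliminate P² terms by subtracting sphere 1 from 2 and 3
linear system: -0.8456x+0.5090y = 0.0043−0.2732z; -0.7478x+-0.3396y = -0.0192−-0.1463z
det = 0.6678;  x = 0.0124+0.0274z,  y = 0.0291+-0.4911z
into |P−O₁|² = l²: 1.2420z² + 0.1370z + -0.1241 = 0;  Δ = 0.6354;  z = -0.3761 or 0.2658 → z<0 root = -0.3761
x = 0.0021, y = 0.2138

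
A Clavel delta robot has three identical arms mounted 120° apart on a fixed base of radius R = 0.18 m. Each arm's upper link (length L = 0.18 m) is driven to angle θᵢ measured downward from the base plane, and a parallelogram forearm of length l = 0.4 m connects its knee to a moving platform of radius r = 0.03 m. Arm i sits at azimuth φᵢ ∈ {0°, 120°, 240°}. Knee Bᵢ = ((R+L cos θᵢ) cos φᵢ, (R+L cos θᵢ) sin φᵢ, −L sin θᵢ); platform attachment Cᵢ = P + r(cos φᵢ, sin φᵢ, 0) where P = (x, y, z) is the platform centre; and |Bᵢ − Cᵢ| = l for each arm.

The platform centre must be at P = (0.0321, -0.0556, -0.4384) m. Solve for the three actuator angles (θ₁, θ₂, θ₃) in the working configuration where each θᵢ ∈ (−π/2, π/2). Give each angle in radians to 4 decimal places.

φ1=0.0° → target in arm frame (0.0321, -0.0556)
  A cos θ + B sin θ = C:  0.1179·cos θ + -0.4384·sin θ = -0.2266
  √(A²+B²)=0.4540;  θ1 = -1.3081+2.0935 ≈ 0.7854
rotate P by −φ2: (-0.0642, 0.0000, -0.4384)
  e−x'=0.2142;  (l²−L²−(e−x')²−y'²−z²)/2L = -0.3069
  θ2 = atan2(B,A) + arccos(C/0.4879) = 1.1347
arm 3 (φ=240.0°): x'=0.0321, y'=0.0556
  A=0.1179, B=-0.4384, C=(l²−L²−A²−y'²−z²)/(2L)=-0.2266
  γ=atan2(-0.4384,0.1179)=-1.3081;  ψ=arccos(-0.4992)=2.0935;  θ3=γ+ψ≈0.7854

θ₁ = 0.7854, θ₂ = 1.1347, θ₃ = 0.7854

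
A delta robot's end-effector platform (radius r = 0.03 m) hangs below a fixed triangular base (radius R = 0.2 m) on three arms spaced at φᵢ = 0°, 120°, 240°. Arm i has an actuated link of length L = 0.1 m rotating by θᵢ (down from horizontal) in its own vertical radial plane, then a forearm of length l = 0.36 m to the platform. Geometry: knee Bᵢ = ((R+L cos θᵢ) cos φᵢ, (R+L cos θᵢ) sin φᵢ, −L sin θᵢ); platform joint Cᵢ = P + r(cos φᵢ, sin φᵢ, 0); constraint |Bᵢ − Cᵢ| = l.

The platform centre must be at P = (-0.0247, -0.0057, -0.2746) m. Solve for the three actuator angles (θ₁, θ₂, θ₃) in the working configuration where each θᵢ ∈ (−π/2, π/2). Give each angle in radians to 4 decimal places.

φ1=0.0° → target in arm frame (-0.0247, -0.0057)
  e−x'=0.1947;  (l²−L²−(e−x')²−y'²−z²)/2L = 0.0313
  √(A²+B²)=0.3366;  θ1 = -0.9540+1.4778 ≈ 0.5237
φ2=120.0° → target in arm frame (0.0074, 0.0242)
  A=0.1626, B=-0.2746, C=(l²−L²−A²−y'²−z²)/(2L)=0.0859
  √(A²+B²)=0.3191;  θ2 = -1.0362+1.2984 ≈ 0.2622
rotate P by −φ3: (0.0173, -0.0185, -0.2746)
  A=0.1527, B=-0.2746, C=(l²−L²−A²−y'²−z²)/(2L)=0.1026
  γ=atan2(-0.2746,0.1527)=-1.0633;  ψ=arccos(0.3267)=1.2380;  θ3=γ+ψ≈0.1747

θ₁ = 0.5237, θ₂ = 0.2622, θ₃ = 0.1747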